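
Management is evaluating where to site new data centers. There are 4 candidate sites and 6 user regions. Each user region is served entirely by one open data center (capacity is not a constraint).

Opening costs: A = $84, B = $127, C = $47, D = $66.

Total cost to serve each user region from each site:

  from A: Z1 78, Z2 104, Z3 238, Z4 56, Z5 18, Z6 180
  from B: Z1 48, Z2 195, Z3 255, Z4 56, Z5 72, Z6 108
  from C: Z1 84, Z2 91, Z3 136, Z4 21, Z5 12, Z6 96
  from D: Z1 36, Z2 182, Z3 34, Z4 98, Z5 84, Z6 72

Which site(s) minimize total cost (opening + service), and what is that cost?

For any fixed open set, each user region goes to its cheapest open site; total = fixed + service.
{C, D}: Z1→D 36, Z2→C 91, Z3→D 34, Z4→C 21, Z5→C 12, Z6→D 72. Service 266; fixed 113; total 379.
{A, C, D}: service 266 + fixed 197 = 463
{A, D}: Z1→D 36, Z2→A 104, Z3→D 34, Z4→A 56, Z5→A 18, Z6→D 72. Service 320; fixed 150; total 470.
{A, B, C, D}: service 266 + fixed 324 = 590
No other subset beats 379.

Open C and D; minimum total cost 379.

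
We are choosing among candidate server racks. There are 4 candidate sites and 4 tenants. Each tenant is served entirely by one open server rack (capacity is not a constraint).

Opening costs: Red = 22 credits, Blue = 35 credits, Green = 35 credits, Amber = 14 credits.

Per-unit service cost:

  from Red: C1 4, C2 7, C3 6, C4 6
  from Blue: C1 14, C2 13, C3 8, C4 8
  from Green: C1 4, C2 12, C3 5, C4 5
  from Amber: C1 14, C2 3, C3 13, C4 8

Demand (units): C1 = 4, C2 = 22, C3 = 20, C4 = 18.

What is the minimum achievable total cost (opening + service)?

Minimum total cost: 321

For any fixed open set, each tenant goes to its cheapest open site; total = fixed + service.
{Green, Amber}: C1→Green 4·4=16, C2→Amber 3·22=66, C3→Green 5·20=100, C4→Green 5·18=90. Service 272; fixed 49; total 321.
{Red, Green, Amber}: service 272 + fixed 71 = 343
{Red, Amber}: service 310 + fixed 36 = 346
{Red, Blue, Green, Amber}: service 272 + fixed 106 = 378
No other subset beats 321.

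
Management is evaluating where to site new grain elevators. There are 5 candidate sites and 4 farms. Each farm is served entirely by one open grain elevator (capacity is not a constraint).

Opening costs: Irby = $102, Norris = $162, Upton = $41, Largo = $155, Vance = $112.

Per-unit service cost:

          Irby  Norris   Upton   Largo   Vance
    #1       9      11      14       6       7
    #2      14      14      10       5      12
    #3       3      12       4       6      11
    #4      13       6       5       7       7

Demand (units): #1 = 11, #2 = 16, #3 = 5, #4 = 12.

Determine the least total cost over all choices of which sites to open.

For any fixed open set, each farm goes to its cheapest open site; total = fixed + service.
{Largo}: #1→Largo 6·11=66, #2→Largo 5·16=80, #3→Largo 6·5=30, #4→Largo 7·12=84. Service 260; fixed 155; total 415.
{Upton, Largo}: service 226 + fixed 196 = 422
{Upton}: #1→Upton 14·11=154, #2→Upton 10·16=160, #3→Upton 4·5=20, #4→Upton 5·12=60. Service 394; fixed 41; total 435.
{Irby, Norris, Upton, Largo, Vance}: service 221 + fixed 572 = 793
No other subset beats 415.

Minimum total cost: 415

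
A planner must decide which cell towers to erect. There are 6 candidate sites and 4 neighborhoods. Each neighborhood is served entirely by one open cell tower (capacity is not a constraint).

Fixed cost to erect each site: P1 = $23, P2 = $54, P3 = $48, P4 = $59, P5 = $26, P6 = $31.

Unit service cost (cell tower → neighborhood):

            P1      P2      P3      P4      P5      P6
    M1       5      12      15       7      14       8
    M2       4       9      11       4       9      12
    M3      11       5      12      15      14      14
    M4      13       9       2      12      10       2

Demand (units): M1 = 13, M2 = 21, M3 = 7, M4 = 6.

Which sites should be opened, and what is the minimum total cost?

Open P1 and P6; minimum total cost 292.

For any fixed open set, each neighborhood goes to its cheapest open site; total = fixed + service.
{P1, P6}: M1→P1 5·13=65, M2→P1 4·21=84, M3→P1 11·7=77, M4→P6 2·6=12. Service 238; fixed 54; total 292.
{P1, P2, P6}: M1→P1 5·13=65, M2→P1 4·21=84, M3→P2 5·7=35, M4→P6 2·6=12. Service 196; fixed 108; total 304.
{P1, P3}: service 238 + fixed 71 = 309
{P1, P2, P3, P4, P5, P6}: service 196 + fixed 241 = 437
No other subset beats 292.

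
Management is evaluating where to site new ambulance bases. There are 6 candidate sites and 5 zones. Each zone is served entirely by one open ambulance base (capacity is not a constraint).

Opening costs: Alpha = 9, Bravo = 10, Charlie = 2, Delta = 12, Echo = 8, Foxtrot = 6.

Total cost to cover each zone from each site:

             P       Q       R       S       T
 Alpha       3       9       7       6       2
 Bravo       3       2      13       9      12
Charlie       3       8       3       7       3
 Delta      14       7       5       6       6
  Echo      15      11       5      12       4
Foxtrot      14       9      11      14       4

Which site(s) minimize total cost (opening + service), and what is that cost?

Open Charlie only; minimum total cost 26.

For any fixed open set, each zone goes to its cheapest open site; total = fixed + service.
{Charlie}: P→Charlie 3, Q→Charlie 8, R→Charlie 3, S→Charlie 7, T→Charlie 3. Service 24; fixed 2; total 26.
{Bravo, Charlie}: P→Bravo 3, Q→Bravo 2, R→Charlie 3, S→Charlie 7, T→Charlie 3. Service 18; fixed 12; total 30.
{Charlie, Foxtrot}: service 24 + fixed 8 = 32
{Alpha, Bravo, Charlie, Delta, Echo, Foxtrot}: service 16 + fixed 47 = 63
No other subset beats 26.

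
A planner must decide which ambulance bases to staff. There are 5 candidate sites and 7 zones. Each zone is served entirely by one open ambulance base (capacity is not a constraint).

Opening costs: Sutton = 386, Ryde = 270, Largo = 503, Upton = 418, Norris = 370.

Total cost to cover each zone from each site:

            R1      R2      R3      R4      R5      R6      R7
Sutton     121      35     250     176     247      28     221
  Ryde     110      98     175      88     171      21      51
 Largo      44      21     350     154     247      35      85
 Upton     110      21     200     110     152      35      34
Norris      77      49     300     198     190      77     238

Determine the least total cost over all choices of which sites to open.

For any fixed open set, each zone goes to its cheapest open site; total = fixed + service.
{Ryde}: R1→Ryde 110, R2→Ryde 98, R3→Ryde 175, R4→Ryde 88, R5→Ryde 171, R6→Ryde 21, R7→Ryde 51. Service 714; fixed 270; total 984.
{Upton}: service 662 + fixed 418 = 1080
{Ryde, Norris}: service 632 + fixed 640 = 1272
{Sutton, Ryde, Largo, Upton, Norris}: R1→Largo 44, R2→Largo 21, R3→Ryde 175, R4→Ryde 88, R5→Upton 152, R6→Ryde 21, R7→Upton 34. Service 535; fixed 1947; total 2482.
No other subset beats 984.

Minimum total cost: 984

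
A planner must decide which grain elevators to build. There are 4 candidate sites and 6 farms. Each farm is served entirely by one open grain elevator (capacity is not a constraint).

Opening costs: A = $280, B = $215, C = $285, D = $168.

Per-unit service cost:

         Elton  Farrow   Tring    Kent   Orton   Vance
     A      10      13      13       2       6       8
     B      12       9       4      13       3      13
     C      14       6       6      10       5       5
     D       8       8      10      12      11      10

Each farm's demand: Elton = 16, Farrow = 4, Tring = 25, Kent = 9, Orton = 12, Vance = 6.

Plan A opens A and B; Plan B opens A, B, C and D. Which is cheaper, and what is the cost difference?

Plan A: {A, B}: Elton→A 10·16=160, Farrow→B 9·4=36, Tring→B 4·25=100, Kent→A 2·9=18, Orton→B 3·12=36, Vance→A 8·6=48. Service 398; fixed 495; total 893.
Plan B: {A, B, C, D}: Elton→D 8·16=128, Farrow→C 6·4=24, Tring→B 4·25=100, Kent→A 2·9=18, Orton→B 3·12=36, Vance→C 5·6=30. Service 336; fixed 948; total 1284.
Difference: |893 − 1284| = 391.

Plan A is cheaper by 391.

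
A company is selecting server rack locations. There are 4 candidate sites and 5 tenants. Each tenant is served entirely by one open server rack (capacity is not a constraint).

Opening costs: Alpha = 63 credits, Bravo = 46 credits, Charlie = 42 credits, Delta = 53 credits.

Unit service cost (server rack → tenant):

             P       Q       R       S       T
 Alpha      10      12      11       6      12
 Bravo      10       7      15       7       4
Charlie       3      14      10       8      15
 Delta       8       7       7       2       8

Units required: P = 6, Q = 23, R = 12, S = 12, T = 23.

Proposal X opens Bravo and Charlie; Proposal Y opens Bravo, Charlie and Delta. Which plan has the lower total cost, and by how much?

Proposal X: {Bravo, Charlie}: P→Charlie 3·6=18, Q→Bravo 7·23=161, R→Charlie 10·12=120, S→Bravo 7·12=84, T→Bravo 4·23=92. Service 475; fixed 88; total 563.
Proposal Y: {Bravo, Charlie, Delta}: P→Charlie 3·6=18, Q→Bravo 7·23=161, R→Delta 7·12=84, S→Delta 2·12=24, T→Bravo 4·23=92. Service 379; fixed 141; total 520.
Difference: |563 − 520| = 43.

Proposal Y is cheaper by 43.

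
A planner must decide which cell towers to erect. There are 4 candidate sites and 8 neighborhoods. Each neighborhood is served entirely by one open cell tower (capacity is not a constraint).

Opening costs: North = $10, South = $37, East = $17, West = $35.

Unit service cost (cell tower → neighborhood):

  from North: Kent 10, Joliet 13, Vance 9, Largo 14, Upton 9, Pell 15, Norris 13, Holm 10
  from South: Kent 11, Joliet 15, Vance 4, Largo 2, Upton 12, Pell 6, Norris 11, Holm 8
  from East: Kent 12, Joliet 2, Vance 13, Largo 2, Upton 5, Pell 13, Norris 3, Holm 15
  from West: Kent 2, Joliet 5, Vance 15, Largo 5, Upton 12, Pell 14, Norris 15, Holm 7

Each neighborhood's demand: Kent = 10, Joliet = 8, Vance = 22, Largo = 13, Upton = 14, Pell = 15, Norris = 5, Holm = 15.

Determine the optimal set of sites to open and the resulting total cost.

For any fixed open set, each neighborhood goes to its cheapest open site; total = fixed + service.
{South, East, West}: Kent→West 2·10=20, Joliet→East 2·8=16, Vance→South 4·22=88, Largo→South 2·13=26, Upton→East 5·14=70, Pell→South 6·15=90, Norris→East 3·5=15, Holm→West 7·15=105. Service 430; fixed 89; total 519.
{North, South, East, West}: Kent→West 2·10=20, Joliet→East 2·8=16, Vance→South 4·22=88, Largo→South 2·13=26, Upton→East 5·14=70, Pell→South 6·15=90, Norris→East 3·5=15, Holm→West 7·15=105. Service 430; fixed 99; total 529.
{North, South, East}: service 525 + fixed 64 = 589
{North}: Kent→North 10·10=100, Joliet→North 13·8=104, Vance→North 9·22=198, Largo→North 14·13=182, Upton→North 9·14=126, Pell→North 15·15=225, Norris→North 13·5=65, Holm→North 10·15=150. Service 1150; fixed 10; total 1160.
No other subset beats 519.

Open South, East and West; minimum total cost 519.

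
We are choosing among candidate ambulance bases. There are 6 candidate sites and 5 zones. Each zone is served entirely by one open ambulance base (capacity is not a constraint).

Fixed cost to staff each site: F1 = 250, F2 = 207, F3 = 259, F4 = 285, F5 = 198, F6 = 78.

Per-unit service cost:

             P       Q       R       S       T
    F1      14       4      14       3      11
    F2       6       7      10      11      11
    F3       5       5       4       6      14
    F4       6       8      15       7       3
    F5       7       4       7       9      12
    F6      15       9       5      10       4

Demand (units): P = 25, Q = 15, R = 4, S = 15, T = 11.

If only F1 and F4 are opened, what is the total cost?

Total cost: 879

Each zone is assigned to its cheapest site among the open ones.
{F1, F4}: P→F4 6·25=150, Q→F1 4·15=60, R→F1 14·4=56, S→F1 3·15=45, T→F4 3·11=33. Service 344; fixed 535; total 879.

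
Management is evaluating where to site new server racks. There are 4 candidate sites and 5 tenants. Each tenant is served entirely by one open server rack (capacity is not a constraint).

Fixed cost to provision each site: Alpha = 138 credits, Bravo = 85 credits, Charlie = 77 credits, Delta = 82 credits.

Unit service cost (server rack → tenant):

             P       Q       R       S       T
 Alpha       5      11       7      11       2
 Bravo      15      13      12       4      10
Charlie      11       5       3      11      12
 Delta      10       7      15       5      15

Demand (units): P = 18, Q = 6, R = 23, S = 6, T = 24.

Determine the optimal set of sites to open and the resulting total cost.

Open Alpha and Charlie; minimum total cost 518.

For any fixed open set, each tenant goes to its cheapest open site; total = fixed + service.
{Alpha, Charlie}: P→Alpha 5·18=90, Q→Charlie 5·6=30, R→Charlie 3·23=69, S→Alpha 11·6=66, T→Alpha 2·24=48. Service 303; fixed 215; total 518.
{Alpha, Bravo, Charlie}: service 261 + fixed 300 = 561
{Alpha, Charlie, Delta}: P→Alpha 5·18=90, Q→Charlie 5·6=30, R→Charlie 3·23=69, S→Delta 5·6=30, T→Alpha 2·24=48. Service 267; fixed 297; total 564.
{Alpha, Bravo, Charlie, Delta}: service 261 + fixed 382 = 643
No other subset beats 518.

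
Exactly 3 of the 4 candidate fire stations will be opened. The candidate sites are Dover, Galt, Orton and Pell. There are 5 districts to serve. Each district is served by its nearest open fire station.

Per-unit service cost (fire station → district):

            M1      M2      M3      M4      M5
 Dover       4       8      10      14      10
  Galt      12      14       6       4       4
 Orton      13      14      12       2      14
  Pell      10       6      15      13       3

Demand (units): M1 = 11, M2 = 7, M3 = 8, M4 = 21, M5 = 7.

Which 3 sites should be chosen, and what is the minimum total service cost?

With exactly 3 open, each district uses its cheapest among the chosen.
{Dover, Galt, Orton}: M1→Dover 4·11=44, M2→Dover 8·7=56, M3→Galt 6·8=48, M4→Orton 2·21=42, M5→Galt 4·7=28. Service cost 218.
{Dover, Orton, Pell}: service cost 229
{Dover, Galt, Pell}: service cost 239
Among all 4 size-3 choices, {Dover, Galt, Orton} is lowest.

Choose Dover, Galt and Orton; total service cost 218.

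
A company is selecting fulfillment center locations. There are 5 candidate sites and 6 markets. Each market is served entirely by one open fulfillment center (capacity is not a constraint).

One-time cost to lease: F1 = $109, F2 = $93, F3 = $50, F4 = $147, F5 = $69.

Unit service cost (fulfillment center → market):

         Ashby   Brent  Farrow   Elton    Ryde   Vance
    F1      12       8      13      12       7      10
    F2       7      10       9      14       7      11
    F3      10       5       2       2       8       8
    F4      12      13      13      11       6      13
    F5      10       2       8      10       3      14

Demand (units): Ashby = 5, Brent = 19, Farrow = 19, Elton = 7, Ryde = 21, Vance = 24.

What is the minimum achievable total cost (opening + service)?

Minimum total cost: 514

For any fixed open set, each market goes to its cheapest open site; total = fixed + service.
{F3, F5}: Ashby→F3 10·5=50, Brent→F5 2·19=38, Farrow→F3 2·19=38, Elton→F3 2·7=14, Ryde→F5 3·21=63, Vance→F3 8·24=192. Service 395; fixed 119; total 514.
{F2, F3, F5}: Ashby→F2 7·5=35, Brent→F5 2·19=38, Farrow→F3 2·19=38, Elton→F3 2·7=14, Ryde→F5 3·21=63, Vance→F3 8·24=192. Service 380; fixed 212; total 592.
{F3}: service 557 + fixed 50 = 607
{F1, F2, F3, F4, F5}: Ashby→F2 7·5=35, Brent→F5 2·19=38, Farrow→F3 2·19=38, Elton→F3 2·7=14, Ryde→F5 3·21=63, Vance→F3 8·24=192. Service 380; fixed 468; total 848.
No other subset beats 514.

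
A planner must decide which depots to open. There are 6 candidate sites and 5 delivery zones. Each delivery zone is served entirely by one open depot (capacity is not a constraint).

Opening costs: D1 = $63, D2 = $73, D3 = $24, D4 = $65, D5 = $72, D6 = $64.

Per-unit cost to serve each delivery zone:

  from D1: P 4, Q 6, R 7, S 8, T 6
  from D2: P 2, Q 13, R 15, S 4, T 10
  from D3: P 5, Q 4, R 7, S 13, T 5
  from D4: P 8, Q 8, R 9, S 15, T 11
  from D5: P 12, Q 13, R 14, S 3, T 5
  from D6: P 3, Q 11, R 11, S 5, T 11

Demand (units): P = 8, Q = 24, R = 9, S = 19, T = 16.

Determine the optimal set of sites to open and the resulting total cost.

For any fixed open set, each delivery zone goes to its cheapest open site; total = fixed + service.
{D2, D3}: P→D2 2·8=16, Q→D3 4·24=96, R→D3 7·9=63, S→D2 4·19=76, T→D3 5·16=80. Service 331; fixed 97; total 428.
{D3, D5}: P→D3 5·8=40, Q→D3 4·24=96, R→D3 7·9=63, S→D5 3·19=57, T→D3 5·16=80. Service 336; fixed 96; total 432.
{D3, D6}: P→D6 3·8=24, Q→D3 4·24=96, R→D3 7·9=63, S→D6 5·19=95, T→D3 5·16=80. Service 358; fixed 88; total 446.
{D1, D2, D3, D4, D5, D6}: service 312 + fixed 361 = 673
No other subset beats 428.

Open D2 and D3; minimum total cost 428.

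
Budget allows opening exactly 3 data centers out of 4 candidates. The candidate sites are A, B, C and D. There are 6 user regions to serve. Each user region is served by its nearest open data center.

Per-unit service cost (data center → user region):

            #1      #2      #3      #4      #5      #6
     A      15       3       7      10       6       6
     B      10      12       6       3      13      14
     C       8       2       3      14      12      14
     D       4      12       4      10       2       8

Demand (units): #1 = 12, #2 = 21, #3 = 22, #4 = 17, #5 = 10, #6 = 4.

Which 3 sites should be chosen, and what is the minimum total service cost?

Choose B, C and D; total service cost 259.

With exactly 3 open, each user region uses its cheapest among the chosen.
{B, C, D}: #1→D 4·12=48, #2→C 2·21=42, #3→C 3·22=66, #4→B 3·17=51, #5→D 2·10=20, #6→D 8·4=32. Service cost 259.
{A, B, D}: service cost 294
{A, B, C}: service cost 339
Among all 4 size-3 choices, {B, C, D} is lowest.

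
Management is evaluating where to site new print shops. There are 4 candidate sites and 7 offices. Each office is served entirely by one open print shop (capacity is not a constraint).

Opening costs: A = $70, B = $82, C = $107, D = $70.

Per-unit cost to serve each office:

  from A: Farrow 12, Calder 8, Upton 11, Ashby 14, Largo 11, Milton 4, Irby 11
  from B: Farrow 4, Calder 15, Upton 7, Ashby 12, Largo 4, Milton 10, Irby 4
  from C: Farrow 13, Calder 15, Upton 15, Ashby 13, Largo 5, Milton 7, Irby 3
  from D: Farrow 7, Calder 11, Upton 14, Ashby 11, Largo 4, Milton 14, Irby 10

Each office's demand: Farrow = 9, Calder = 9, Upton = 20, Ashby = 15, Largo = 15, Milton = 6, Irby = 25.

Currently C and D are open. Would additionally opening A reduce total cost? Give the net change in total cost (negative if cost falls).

Current service cost with {C, D}: 784.
Adding A: each office re-picks its cheapest; new service cost 679, saving 105.
Extra fixed cost: 70. Net change = 70 − 105 = -35.
(Totals: 961 → 926.)

Yes — net change −35 (cost falls by 35).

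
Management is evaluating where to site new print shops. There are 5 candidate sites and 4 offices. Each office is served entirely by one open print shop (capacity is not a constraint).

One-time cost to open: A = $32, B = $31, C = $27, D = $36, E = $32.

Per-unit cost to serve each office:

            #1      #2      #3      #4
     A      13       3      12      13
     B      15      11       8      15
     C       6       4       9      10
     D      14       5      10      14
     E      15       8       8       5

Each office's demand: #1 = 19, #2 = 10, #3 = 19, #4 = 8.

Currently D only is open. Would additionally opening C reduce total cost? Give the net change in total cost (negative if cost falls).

Yes — net change −186 (cost falls by 186).

Current service cost with {D}: 618.
Adding C: each office re-picks its cheapest; new service cost 405, saving 213.
Extra fixed cost: 27. Net change = 27 − 213 = -186.
(Totals: 654 → 468.)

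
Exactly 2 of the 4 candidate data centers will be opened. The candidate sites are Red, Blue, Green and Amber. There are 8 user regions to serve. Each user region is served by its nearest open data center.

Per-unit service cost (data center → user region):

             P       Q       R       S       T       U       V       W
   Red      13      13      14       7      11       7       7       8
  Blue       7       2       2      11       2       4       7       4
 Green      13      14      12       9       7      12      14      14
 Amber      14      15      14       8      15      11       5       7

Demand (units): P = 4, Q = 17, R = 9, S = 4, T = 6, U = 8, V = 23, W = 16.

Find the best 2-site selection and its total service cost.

With exactly 2 open, each user region uses its cheapest among the chosen.
{Blue, Amber}: P→Blue 7·4=28, Q→Blue 2·17=34, R→Blue 2·9=18, S→Amber 8·4=32, T→Blue 2·6=12, U→Blue 4·8=32, V→Amber 5·23=115, W→Blue 4·16=64. Service cost 335.
{Red, Blue}: service cost 377
{Blue, Green}: service cost 385
Among all 6 size-2 choices, {Blue, Amber} is lowest.

Choose Blue and Amber; total service cost 335.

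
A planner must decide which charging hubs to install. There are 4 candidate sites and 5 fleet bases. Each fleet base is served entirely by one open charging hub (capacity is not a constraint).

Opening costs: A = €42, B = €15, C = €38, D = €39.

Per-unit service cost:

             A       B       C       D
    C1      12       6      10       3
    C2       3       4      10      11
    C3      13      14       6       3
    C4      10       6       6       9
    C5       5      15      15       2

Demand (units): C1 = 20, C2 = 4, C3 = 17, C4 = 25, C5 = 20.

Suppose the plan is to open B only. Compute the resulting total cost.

Each fleet base is assigned to its cheapest site among the open ones.
{B}: C1→B 6·20=120, C2→B 4·4=16, C3→B 14·17=238, C4→B 6·25=150, C5→B 15·20=300. Service 824; fixed 15; total 839.

Total cost: 839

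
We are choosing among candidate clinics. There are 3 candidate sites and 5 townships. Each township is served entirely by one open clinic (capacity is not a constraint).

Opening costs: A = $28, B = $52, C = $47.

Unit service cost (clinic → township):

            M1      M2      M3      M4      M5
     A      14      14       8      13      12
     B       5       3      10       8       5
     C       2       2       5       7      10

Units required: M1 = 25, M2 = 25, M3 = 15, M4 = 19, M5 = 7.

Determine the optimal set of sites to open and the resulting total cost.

Open C only; minimum total cost 425.

For any fixed open set, each township goes to its cheapest open site; total = fixed + service.
{C}: M1→C 2·25=50, M2→C 2·25=50, M3→C 5·15=75, M4→C 7·19=133, M5→C 10·7=70. Service 378; fixed 47; total 425.
{B, C}: service 343 + fixed 99 = 442
{A, C}: M1→C 2·25=50, M2→C 2·25=50, M3→C 5·15=75, M4→C 7·19=133, M5→C 10·7=70. Service 378; fixed 75; total 453.
{A, B, C}: M1→C 2·25=50, M2→C 2·25=50, M3→C 5·15=75, M4→C 7·19=133, M5→B 5·7=35. Service 343; fixed 127; total 470.
(All 7 nonempty subsets were checked; C only is lowest.)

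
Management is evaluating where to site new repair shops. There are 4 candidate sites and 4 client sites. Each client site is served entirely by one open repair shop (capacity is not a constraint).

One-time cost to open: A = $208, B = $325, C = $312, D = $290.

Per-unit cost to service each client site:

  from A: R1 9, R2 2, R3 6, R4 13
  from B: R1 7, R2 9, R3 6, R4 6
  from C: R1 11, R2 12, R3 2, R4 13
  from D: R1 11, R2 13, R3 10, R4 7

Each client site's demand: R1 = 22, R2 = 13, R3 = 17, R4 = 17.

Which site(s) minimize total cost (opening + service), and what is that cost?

Open A only; minimum total cost 755.

For any fixed open set, each client site goes to its cheapest open site; total = fixed + service.
{A}: R1→A 9·22=198, R2→A 2·13=26, R3→A 6·17=102, R4→A 13·17=221. Service 547; fixed 208; total 755.
{B}: R1→B 7·22=154, R2→B 9·13=117, R3→B 6·17=102, R4→B 6·17=102. Service 475; fixed 325; total 800.
{A, B}: service 384 + fixed 533 = 917
{A, B, C, D}: service 316 + fixed 1135 = 1451
No other subset beats 755.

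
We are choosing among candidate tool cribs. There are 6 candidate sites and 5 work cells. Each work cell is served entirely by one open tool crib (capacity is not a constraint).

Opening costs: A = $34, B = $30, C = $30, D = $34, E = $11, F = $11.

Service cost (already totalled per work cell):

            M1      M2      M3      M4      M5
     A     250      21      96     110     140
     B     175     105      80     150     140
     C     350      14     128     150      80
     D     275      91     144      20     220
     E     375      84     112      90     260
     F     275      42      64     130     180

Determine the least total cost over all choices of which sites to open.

Minimum total cost: 458

For any fixed open set, each work cell goes to its cheapest open site; total = fixed + service.
{B, C, D, F}: M1→B 175, M2→C 14, M3→F 64, M4→D 20, M5→C 80. Service 353; fixed 105; total 458.
{B, C, D}: M1→B 175, M2→C 14, M3→B 80, M4→D 20, M5→C 80. Service 369; fixed 94; total 463.
{B, C, D, E, F}: service 353 + fixed 116 = 469
{A, B, C, D, E, F}: service 353 + fixed 150 = 503
No other subset beats 458.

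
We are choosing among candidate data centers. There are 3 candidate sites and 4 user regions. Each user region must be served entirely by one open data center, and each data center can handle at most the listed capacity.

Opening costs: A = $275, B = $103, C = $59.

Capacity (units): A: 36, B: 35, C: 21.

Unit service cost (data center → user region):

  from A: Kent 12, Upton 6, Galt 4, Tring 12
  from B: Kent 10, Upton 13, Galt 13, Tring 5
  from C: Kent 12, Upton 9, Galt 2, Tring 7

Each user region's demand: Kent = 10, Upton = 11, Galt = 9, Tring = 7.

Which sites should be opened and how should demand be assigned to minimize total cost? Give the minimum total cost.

Open {B, C}: Kent→B 10·10=100, Upton→C 9·11=99, Galt→C 2·9=18, Tring→B 5·7=35.
Loads: B carries 17/35, C carries 20/21. Service 252; fixed 162; total 414.
Next best feasible plan costs 458.

Minimum total cost: 414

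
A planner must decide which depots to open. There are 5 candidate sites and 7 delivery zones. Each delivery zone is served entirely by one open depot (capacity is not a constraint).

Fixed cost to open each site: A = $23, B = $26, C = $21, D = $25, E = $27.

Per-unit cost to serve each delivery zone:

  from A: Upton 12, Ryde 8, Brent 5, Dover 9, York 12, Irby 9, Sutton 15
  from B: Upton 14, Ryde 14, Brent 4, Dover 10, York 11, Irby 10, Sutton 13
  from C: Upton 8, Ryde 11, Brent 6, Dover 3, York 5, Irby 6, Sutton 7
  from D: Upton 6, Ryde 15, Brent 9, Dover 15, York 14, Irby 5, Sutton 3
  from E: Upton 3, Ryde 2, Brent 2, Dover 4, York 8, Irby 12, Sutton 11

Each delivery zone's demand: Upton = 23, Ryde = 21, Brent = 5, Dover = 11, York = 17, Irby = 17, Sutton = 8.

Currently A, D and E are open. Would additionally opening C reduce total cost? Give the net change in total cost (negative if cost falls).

Current service cost with {A, D, E}: 410.
Adding C: each delivery zone re-picks its cheapest; new service cost 348, saving 62.
Extra fixed cost: 21. Net change = 21 − 62 = -41.
(Totals: 485 → 444.)

Yes — net change −41 (cost falls by 41).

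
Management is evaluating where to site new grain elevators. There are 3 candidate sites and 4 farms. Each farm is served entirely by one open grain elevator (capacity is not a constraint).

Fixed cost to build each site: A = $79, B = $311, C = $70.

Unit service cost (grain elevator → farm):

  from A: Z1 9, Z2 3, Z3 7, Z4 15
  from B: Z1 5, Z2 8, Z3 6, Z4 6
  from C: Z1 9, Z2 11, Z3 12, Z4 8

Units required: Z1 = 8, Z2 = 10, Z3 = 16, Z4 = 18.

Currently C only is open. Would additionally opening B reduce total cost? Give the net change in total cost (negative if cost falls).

No — net change +117 (cost rises by 117).

Current service cost with {C}: 518.
Adding B: each farm re-picks its cheapest; new service cost 324, saving 194.
Extra fixed cost: 311. Net change = 311 − 194 = 117.
(Totals: 588 → 705.)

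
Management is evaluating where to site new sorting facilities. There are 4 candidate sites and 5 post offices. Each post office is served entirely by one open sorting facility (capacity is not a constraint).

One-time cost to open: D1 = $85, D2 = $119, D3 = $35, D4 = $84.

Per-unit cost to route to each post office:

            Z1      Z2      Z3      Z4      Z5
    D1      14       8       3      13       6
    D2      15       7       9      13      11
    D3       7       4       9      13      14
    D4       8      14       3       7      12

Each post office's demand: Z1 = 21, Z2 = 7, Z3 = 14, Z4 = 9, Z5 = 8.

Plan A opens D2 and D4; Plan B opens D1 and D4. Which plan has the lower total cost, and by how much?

Plan A: {D2, D4}: Z1→D4 8·21=168, Z2→D2 7·7=49, Z3→D4 3·14=42, Z4→D4 7·9=63, Z5→D2 11·8=88. Service 410; fixed 203; total 613.
Plan B: {D1, D4}: Z1→D4 8·21=168, Z2→D1 8·7=56, Z3→D1 3·14=42, Z4→D4 7·9=63, Z5→D1 6·8=48. Service 377; fixed 169; total 546.
Difference: |613 − 546| = 67.

Plan B is cheaper by 67.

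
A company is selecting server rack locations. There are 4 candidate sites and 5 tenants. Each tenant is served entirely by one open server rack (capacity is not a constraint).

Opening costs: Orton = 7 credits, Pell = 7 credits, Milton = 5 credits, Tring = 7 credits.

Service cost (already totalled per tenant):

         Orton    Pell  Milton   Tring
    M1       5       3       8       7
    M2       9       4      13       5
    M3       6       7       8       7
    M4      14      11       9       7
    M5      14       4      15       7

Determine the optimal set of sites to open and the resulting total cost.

Open Pell only; minimum total cost 36.

For any fixed open set, each tenant goes to its cheapest open site; total = fixed + service.
{Pell}: M1→Pell 3, M2→Pell 4, M3→Pell 7, M4→Pell 11, M5→Pell 4. Service 29; fixed 7; total 36.
{Pell, Milton}: service 27 + fixed 12 = 39
{Pell, Tring}: M1→Pell 3, M2→Pell 4, M3→Pell 7, M4→Tring 7, M5→Pell 4. Service 25; fixed 14; total 39.
{Orton, Pell, Milton, Tring}: service 24 + fixed 26 = 50
(All 15 nonempty subsets were checked; Pell only is lowest.)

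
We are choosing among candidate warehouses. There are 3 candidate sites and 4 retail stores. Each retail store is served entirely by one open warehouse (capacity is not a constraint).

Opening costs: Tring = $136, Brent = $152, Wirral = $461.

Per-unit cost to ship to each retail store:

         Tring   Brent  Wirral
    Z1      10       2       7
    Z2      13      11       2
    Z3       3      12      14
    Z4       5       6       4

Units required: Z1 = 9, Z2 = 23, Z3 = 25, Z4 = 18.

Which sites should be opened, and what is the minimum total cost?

Open Tring only; minimum total cost 690.

For any fixed open set, each retail store goes to its cheapest open site; total = fixed + service.
{Tring}: Z1→Tring 10·9=90, Z2→Tring 13·23=299, Z3→Tring 3·25=75, Z4→Tring 5·18=90. Service 554; fixed 136; total 690.
{Tring, Brent}: service 436 + fixed 288 = 724
{Brent}: service 679 + fixed 152 = 831
{Tring, Brent, Wirral}: Z1→Brent 2·9=18, Z2→Wirral 2·23=46, Z3→Tring 3·25=75, Z4→Wirral 4·18=72. Service 211; fixed 749; total 960.
(All 7 nonempty subsets were checked; Tring only is lowest.)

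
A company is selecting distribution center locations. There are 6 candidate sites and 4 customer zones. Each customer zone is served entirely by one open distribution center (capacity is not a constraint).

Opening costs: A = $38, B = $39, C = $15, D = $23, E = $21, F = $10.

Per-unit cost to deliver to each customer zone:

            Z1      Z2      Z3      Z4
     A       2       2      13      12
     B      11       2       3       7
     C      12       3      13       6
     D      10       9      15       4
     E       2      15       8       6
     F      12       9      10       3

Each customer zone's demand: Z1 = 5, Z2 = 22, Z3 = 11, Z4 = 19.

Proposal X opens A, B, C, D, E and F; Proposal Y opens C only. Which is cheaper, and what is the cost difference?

Proposal X: {A, B, C, D, E, F}: Z1→A 2·5=10, Z2→A 2·22=44, Z3→B 3·11=33, Z4→F 3·19=57. Service 144; fixed 146; total 290.
Proposal Y: {C}: Z1→C 12·5=60, Z2→C 3·22=66, Z3→C 13·11=143, Z4→C 6·19=114. Service 383; fixed 15; total 398.
Difference: |290 − 398| = 108.

Proposal X is cheaper by 108.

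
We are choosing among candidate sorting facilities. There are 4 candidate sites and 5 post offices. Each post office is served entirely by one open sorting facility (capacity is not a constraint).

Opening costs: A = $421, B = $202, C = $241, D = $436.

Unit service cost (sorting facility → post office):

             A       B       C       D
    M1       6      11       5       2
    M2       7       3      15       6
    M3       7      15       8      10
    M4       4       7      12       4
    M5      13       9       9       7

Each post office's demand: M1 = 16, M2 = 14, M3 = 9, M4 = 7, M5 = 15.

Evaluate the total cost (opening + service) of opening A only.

Each post office is assigned to its cheapest site among the open ones.
{A}: M1→A 6·16=96, M2→A 7·14=98, M3→A 7·9=63, M4→A 4·7=28, M5→A 13·15=195. Service 480; fixed 421; total 901.

Total cost: 901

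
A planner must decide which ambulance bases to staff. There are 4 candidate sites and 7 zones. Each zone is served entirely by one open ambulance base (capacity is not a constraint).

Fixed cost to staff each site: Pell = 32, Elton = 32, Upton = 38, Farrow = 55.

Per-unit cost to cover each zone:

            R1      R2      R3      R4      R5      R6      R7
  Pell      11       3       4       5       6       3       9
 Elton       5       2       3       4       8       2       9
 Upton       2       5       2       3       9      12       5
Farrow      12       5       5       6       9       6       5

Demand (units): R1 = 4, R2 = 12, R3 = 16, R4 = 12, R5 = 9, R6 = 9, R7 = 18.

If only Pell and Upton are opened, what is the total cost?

Each zone is assigned to its cheapest site among the open ones.
{Pell, Upton}: R1→Upton 2·4=8, R2→Pell 3·12=36, R3→Upton 2·16=32, R4→Upton 3·12=36, R5→Pell 6·9=54, R6→Pell 3·9=27, R7→Upton 5·18=90. Service 283; fixed 70; total 353.

Total cost: 353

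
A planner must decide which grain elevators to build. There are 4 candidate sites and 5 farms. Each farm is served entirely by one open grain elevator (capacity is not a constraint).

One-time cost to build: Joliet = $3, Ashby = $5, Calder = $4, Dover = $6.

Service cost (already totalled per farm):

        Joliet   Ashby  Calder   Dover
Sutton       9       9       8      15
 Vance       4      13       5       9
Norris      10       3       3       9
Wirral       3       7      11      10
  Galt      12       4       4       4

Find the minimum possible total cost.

Minimum total cost: 29

For any fixed open set, each farm goes to its cheapest open site; total = fixed + service.
{Joliet, Calder}: Sutton→Calder 8, Vance→Joliet 4, Norris→Calder 3, Wirral→Joliet 3, Galt→Calder 4. Service 22; fixed 7; total 29.
{Joliet, Ashby}: Sutton→Joliet 9, Vance→Joliet 4, Norris→Ashby 3, Wirral→Joliet 3, Galt→Ashby 4. Service 23; fixed 8; total 31.
{Joliet, Ashby, Calder}: service 22 + fixed 12 = 34
{Joliet, Ashby, Calder, Dover}: service 22 + fixed 18 = 40
No other subset beats 29.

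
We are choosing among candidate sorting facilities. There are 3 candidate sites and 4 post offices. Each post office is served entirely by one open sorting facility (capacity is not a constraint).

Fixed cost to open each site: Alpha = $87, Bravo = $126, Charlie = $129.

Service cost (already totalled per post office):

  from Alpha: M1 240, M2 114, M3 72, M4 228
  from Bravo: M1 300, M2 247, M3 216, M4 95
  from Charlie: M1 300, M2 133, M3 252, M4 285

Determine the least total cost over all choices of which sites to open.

Minimum total cost: 734

For any fixed open set, each post office goes to its cheapest open site; total = fixed + service.
{Alpha, Bravo}: M1→Alpha 240, M2→Alpha 114, M3→Alpha 72, M4→Bravo 95. Service 521; fixed 213; total 734.
{Alpha}: M1→Alpha 240, M2→Alpha 114, M3→Alpha 72, M4→Alpha 228. Service 654; fixed 87; total 741.
{Alpha, Bravo, Charlie}: service 521 + fixed 342 = 863
No other subset beats 734.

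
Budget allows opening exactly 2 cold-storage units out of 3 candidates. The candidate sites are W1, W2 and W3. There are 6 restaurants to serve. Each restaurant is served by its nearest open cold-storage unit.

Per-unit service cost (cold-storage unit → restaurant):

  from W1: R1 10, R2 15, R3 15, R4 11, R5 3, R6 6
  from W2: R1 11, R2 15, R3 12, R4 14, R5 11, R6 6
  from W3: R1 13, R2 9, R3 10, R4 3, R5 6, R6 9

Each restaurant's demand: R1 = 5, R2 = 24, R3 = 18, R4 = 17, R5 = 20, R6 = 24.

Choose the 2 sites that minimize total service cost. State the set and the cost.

With exactly 2 open, each restaurant uses its cheapest among the chosen.
{W1, W3}: R1→W1 10·5=50, R2→W3 9·24=216, R3→W3 10·18=180, R4→W3 3·17=51, R5→W1 3·20=60, R6→W1 6·24=144. Service cost 701.
{W2, W3}: service cost 766
{W1, W2}: service cost 1017
Among all 3 size-2 choices, {W1, W3} is lowest.

Choose W1 and W3; total service cost 701.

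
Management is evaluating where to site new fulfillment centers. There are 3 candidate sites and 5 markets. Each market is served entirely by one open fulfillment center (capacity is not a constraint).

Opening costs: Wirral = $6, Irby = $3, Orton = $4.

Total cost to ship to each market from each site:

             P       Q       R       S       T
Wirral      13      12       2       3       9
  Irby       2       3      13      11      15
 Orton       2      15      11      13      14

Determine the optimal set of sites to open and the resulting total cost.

For any fixed open set, each market goes to its cheapest open site; total = fixed + service.
{Wirral, Irby}: P→Irby 2, Q→Irby 3, R→Wirral 2, S→Wirral 3, T→Wirral 9. Service 19; fixed 9; total 28.
{Wirral, Irby, Orton}: service 19 + fixed 13 = 32
{Wirral, Orton}: service 28 + fixed 10 = 38
{Irby}: P→Irby 2, Q→Irby 3, R→Irby 13, S→Irby 11, T→Irby 15. Service 44; fixed 3; total 47.
No other subset beats 28.

Open Wirral and Irby; minimum total cost 28.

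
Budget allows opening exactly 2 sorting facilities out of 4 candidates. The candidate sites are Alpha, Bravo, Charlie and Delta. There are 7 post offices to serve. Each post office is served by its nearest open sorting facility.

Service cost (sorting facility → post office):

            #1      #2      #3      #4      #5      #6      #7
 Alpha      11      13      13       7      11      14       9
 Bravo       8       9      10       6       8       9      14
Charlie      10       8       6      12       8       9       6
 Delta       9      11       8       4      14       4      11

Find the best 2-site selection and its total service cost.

Choose Charlie and Delta; total service cost 45.

With exactly 2 open, each post office uses its cheapest among the chosen.
{Charlie, Delta}: #1→Delta 9, #2→Charlie 8, #3→Charlie 6, #4→Delta 4, #5→Charlie 8, #6→Delta 4, #7→Charlie 6. Service cost 45.
{Bravo, Charlie}: service cost 51
{Bravo, Delta}: service cost 52
Among all 6 size-2 choices, {Charlie, Delta} is lowest.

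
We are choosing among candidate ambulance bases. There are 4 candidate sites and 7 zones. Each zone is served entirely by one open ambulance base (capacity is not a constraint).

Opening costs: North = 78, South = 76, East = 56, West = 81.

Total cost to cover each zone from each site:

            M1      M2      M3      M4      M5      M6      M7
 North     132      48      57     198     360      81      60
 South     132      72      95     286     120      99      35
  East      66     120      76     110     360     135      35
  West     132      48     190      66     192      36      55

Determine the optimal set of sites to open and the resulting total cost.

For any fixed open set, each zone goes to its cheapest open site; total = fixed + service.
{East, West}: M1→East 66, M2→West 48, M3→East 76, M4→West 66, M5→West 192, M6→West 36, M7→East 35. Service 519; fixed 137; total 656.
{South, East, West}: M1→East 66, M2→West 48, M3→East 76, M4→West 66, M5→South 120, M6→West 36, M7→South 35. Service 447; fixed 213; total 660.
{South, West}: service 532 + fixed 157 = 689
{North, South, East, West}: service 428 + fixed 291 = 719
(All 15 nonempty subsets were checked; East and West is lowest.)

Open East and West; minimum total cost 656.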